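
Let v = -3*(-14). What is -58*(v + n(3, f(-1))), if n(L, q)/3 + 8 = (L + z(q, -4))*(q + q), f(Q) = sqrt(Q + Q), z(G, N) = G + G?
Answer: 348 - 1044*I*sqrt(2) ≈ 348.0 - 1476.4*I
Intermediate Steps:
z(G, N) = 2*G
f(Q) = sqrt(2)*sqrt(Q) (f(Q) = sqrt(2*Q) = sqrt(2)*sqrt(Q))
n(L, q) = -24 + 6*q*(L + 2*q) (n(L, q) = -24 + 3*((L + 2*q)*(q + q)) = -24 + 3*((L + 2*q)*(2*q)) = -24 + 3*(2*q*(L + 2*q)) = -24 + 6*q*(L + 2*q))
v = 42
-58*(v + n(3, f(-1))) = -58*(42 + (-24 + 12*(sqrt(2)*sqrt(-1))**2 + 6*3*(sqrt(2)*sqrt(-1)))) = -58*(42 + (-24 + 12*(sqrt(2)*I)**2 + 6*3*(sqrt(2)*I))) = -58*(42 + (-24 + 12*(I*sqrt(2))**2 + 6*3*(I*sqrt(2)))) = -58*(42 + (-24 + 12*(-2) + 18*I*sqrt(2))) = -58*(42 + (-24 - 24 + 18*I*sqrt(2))) = -58*(42 + (-48 + 18*I*sqrt(2))) = -58*(-6 + 18*I*sqrt(2)) = 348 - 1044*I*sqrt(2)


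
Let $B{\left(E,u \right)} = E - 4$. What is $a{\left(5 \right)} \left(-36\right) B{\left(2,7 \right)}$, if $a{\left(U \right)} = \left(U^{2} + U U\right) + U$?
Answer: $3960$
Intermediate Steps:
$a{\left(U \right)} = U + 2 U^{2}$ ($a{\left(U \right)} = \left(U^{2} + U^{2}\right) + U = 2 U^{2} + U = U + 2 U^{2}$)
$B{\left(E,u \right)} = -4 + E$
$a{\left(5 \right)} \left(-36\right) B{\left(2,7 \right)} = 5 \left(1 + 2 \cdot 5\right) \left(-36\right) \left(-4 + 2\right) = 5 \left(1 + 10\right) \left(-36\right) \left(-2\right) = 5 \cdot 11 \left(-36\right) \left(-2\right) = 55 \left(-36\right) \left(-2\right) = \left(-1980\right) \left(-2\right) = 3960$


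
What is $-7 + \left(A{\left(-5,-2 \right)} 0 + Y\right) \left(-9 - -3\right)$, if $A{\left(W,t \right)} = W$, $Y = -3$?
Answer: $11$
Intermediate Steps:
$-7 + \left(A{\left(-5,-2 \right)} 0 + Y\right) \left(-9 - -3\right) = -7 + \left(\left(-5\right) 0 - 3\right) \left(-9 - -3\right) = -7 + \left(0 - 3\right) \left(-9 + 3\right) = -7 - -18 = -7 + 18 = 11$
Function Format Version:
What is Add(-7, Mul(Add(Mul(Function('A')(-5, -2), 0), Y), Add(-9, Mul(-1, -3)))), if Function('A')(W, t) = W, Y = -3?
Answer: 11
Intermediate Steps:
Add(-7, Mul(Add(Mul(Function('A')(-5, -2), 0), Y), Add(-9, Mul(-1, -3)))) = Add(-7, Mul(Add(Mul(-5, 0), -3), Add(-9, Mul(-1, -3)))) = Add(-7, Mul(Add(0, -3), Add(-9, 3))) = Add(-7, Mul(-3, -6)) = Add(-7, 18) = 11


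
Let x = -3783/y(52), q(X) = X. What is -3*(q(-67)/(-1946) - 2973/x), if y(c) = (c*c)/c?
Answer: -23161329/188762 ≈ -122.70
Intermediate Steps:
y(c) = c (y(c) = c²/c = c)
x = -291/4 (x = -3783/52 = -3783*1/52 = -291/4 ≈ -72.750)
-3*(q(-67)/(-1946) - 2973/x) = -3*(-67/(-1946) - 2973/(-291/4)) = -3*(-67*(-1/1946) - 2973*(-4/291)) = -3*(67/1946 + 3964/97) = -3*7720443/188762 = -23161329/188762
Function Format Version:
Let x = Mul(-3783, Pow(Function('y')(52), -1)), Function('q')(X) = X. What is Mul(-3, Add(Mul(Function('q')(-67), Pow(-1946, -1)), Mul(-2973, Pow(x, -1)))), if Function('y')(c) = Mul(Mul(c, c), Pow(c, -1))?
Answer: Rational(-23161329, 188762) ≈ -122.70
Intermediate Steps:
Function('y')(c) = c (Function('y')(c) = Mul(Pow(c, 2), Pow(c, -1)) = c)
x = Rational(-291, 4) (x = Mul(-3783, Pow(52, -1)) = Mul(-3783, Rational(1, 52)) = Rational(-291, 4) ≈ -72.750)
Mul(-3, Add(Mul(Function('q')(-67), Pow(-1946, -1)), Mul(-2973, Pow(x, -1)))) = Mul(-3, Add(Mul(-67, Pow(-1946, -1)), Mul(-2973, Pow(Rational(-291, 4), -1)))) = Mul(-3, Add(Mul(-67, Rational(-1, 1946)), Mul(-2973, Rational(-4, 291)))) = Mul(-3, Add(Rational(67, 1946), Rational(3964, 97))) = Mul(-3, Rational(7720443, 188762)) = Rational(-23161329, 188762)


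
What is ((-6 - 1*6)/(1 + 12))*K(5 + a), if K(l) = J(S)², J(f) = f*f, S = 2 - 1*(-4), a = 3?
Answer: -15552/13 ≈ -1196.3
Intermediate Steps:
S = 6 (S = 2 + 4 = 6)
J(f) = f²
K(l) = 1296 (K(l) = (6²)² = 36² = 1296)
((-6 - 1*6)/(1 + 12))*K(5 + a) = ((-6 - 1*6)/(1 + 12))*1296 = ((-6 - 6)/13)*1296 = -12*1/13*1296 = -12/13*1296 = -15552/13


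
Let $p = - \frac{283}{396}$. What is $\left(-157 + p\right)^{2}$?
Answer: $\frac{3900627025}{156816} \approx 24874.0$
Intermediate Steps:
$p = - \frac{283}{396}$ ($p = \left(-283\right) \frac{1}{396} = - \frac{283}{396} \approx -0.71465$)
$\left(-157 + p\right)^{2} = \left(-157 - \frac{283}{396}\right)^{2} = \left(- \frac{62455}{396}\right)^{2} = \frac{3900627025}{156816}$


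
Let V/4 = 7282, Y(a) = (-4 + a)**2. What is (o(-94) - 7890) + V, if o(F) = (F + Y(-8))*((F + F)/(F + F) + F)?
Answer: 16588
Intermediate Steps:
o(F) = (1 + F)*(144 + F) (o(F) = (F + (-4 - 8)**2)*((F + F)/(F + F) + F) = (F + (-12)**2)*((2*F)/((2*F)) + F) = (F + 144)*((2*F)*(1/(2*F)) + F) = (144 + F)*(1 + F) = (1 + F)*(144 + F))
V = 29128 (V = 4*7282 = 29128)
(o(-94) - 7890) + V = ((144 + (-94)**2 + 145*(-94)) - 7890) + 29128 = ((144 + 8836 - 13630) - 7890) + 29128 = (-4650 - 7890) + 29128 = -12540 + 29128 = 16588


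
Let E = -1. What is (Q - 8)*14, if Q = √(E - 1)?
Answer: -112 + 14*I*√2 ≈ -112.0 + 19.799*I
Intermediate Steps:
Q = I*√2 (Q = √(-1 - 1) = √(-2) = I*√2 ≈ 1.4142*I)
(Q - 8)*14 = (I*√2 - 8)*14 = (-8 + I*√2)*14 = -112 + 14*I*√2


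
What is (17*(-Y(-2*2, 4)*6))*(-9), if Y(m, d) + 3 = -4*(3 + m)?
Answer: 918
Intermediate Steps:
Y(m, d) = -15 - 4*m (Y(m, d) = -3 - 4*(3 + m) = -3 + (-12 - 4*m) = -15 - 4*m)
(17*(-Y(-2*2, 4)*6))*(-9) = (17*(-(-15 - (-8)*2)*6))*(-9) = (17*(-(-15 - 4*(-4))*6))*(-9) = (17*(-(-15 + 16)*6))*(-9) = (17*(-6))*(-9) = -102*(-9) = 918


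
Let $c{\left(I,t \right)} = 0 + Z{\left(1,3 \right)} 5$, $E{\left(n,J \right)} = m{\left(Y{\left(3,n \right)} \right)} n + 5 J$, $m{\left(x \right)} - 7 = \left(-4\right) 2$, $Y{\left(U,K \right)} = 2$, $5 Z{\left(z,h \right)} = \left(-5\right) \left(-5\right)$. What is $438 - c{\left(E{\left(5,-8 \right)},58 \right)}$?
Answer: $413$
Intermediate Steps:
$Z{\left(z,h \right)} = 5$ ($Z{\left(z,h \right)} = \frac{\left(-5\right) \left(-5\right)}{5} = \frac{1}{5} \cdot 25 = 5$)
$m{\left(x \right)} = -1$ ($m{\left(x \right)} = 7 - 8 = -1$)
$E{\left(n,J \right)} = - n + 5 J$
$c{\left(I,t \right)} = 25$ ($c{\left(I,t \right)} = 0 + 5 \cdot 5 = 0 + 25 = 25$)
$438 - c{\left(E{\left(5,-8 \right)},58 \right)} = 438 - 25 = 413$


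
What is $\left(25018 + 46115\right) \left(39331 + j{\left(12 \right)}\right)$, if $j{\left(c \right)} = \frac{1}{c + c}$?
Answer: $\frac{22381879895}{8} \approx 2.7977 \cdot 10^{9}$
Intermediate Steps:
$j{\left(c \right)} = \frac{1}{2 c}$
$\left(25018 + 46115\right) \left(39331 + j{\left(12 \right)}\right) = \left(25018 + 46115\right) \left(39331 + \frac{1}{2 \cdot 12}\right) = 71133 \left(39331 + \frac{1}{2} \cdot \frac{1}{12}\right) = 71133 \left(39331 + \frac{1}{24}\right) = 71133 \cdot \frac{943945}{24} = \frac{22381879895}{8}$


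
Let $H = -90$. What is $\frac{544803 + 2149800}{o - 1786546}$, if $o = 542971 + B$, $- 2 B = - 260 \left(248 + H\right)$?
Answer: $- \frac{2694603}{1223035} \approx -2.2032$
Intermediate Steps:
$B = 20540$ ($B = - \frac{\left(-260\right) \left(248 - 90\right)}{2} = - \frac{\left(-260\right) 158}{2} = \left(- \frac{1}{2}\right) \left(-41080\right) = 20540$)
$o = 563511$ ($o = 542971 + 20540 = 563511$)
$\frac{544803 + 2149800}{o - 1786546} = \frac{544803 + 2149800}{563511 - 1786546} = \frac{2694603}{-1223035} = 2694603 \left(- \frac{1}{1223035}\right) = - \frac{2694603}{1223035}$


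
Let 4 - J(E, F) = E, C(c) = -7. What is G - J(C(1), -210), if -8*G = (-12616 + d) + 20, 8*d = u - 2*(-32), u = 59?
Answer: 99941/64 ≈ 1561.6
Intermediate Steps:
J(E, F) = 4 - E
d = 123/8 (d = (59 - 2*(-32))/8 = (59 + 64)/8 = (1/8)*123 = 123/8 ≈ 15.375)
G = 100645/64 (G = -((-12616 + 123/8) + 20)/8 = -(-100805/8 + 20)/8 = -1/8*(-100645/8) = 100645/64 ≈ 1572.6)
G - J(C(1), -210) = 100645/64 - (4 - 1*(-7)) = 100645/64 - (4 + 7) = 100645/64 - 1*11 = 100645/64 - 11 = 99941/64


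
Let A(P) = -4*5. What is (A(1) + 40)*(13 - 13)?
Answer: 0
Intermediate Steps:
A(P) = -20
(A(1) + 40)*(13 - 13) = (-20 + 40)*(13 - 13) = 20*0 = 0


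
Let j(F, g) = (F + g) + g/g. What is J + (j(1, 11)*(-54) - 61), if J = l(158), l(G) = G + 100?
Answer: -505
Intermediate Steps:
l(G) = 100 + G
j(F, g) = 1 + F + g (j(F, g) = (F + g) + 1 = 1 + F + g)
J = 258 (J = 100 + 158 = 258)
J + (j(1, 11)*(-54) - 61) = 258 + ((1 + 1 + 11)*(-54) - 61) = 258 + (13*(-54) - 61) = 258 + (-702 - 61) = 258 - 763 = -505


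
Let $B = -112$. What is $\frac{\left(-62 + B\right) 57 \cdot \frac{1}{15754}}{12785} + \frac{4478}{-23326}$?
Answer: $- \frac{225541806172}{1174550931035} \approx -0.19202$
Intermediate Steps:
$\frac{\left(-62 + B\right) 57 \cdot \frac{1}{15754}}{12785} + \frac{4478}{-23326} = \frac{\left(-62 - 112\right) 57 \cdot \frac{1}{15754}}{12785} + \frac{4478}{-23326} = \left(-174\right) 57 \cdot \frac{1}{15754} \cdot \frac{1}{12785} + 4478 \left(- \frac{1}{23326}\right) = \left(-9918\right) \frac{1}{15754} \cdot \frac{1}{12785} - \frac{2239}{11663} = \left(- \frac{4959}{7877}\right) \frac{1}{12785} - \frac{2239}{11663} = - \frac{4959}{100707445} - \frac{2239}{11663} = - \frac{225541806172}{1174550931035}$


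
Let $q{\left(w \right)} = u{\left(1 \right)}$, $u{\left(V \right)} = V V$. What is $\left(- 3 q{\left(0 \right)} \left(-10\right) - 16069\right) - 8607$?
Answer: $-24646$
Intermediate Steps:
$u{\left(V \right)} = V^{2}$
$q{\left(w \right)} = 1$ ($q{\left(w \right)} = 1^{2} = 1$)
$\left(- 3 q{\left(0 \right)} \left(-10\right) - 16069\right) - 8607 = \left(\left(-3\right) 1 \left(-10\right) - 16069\right) - 8607 = \left(\left(-3\right) \left(-10\right) - 16069\right) - 8607 = \left(30 - 16069\right) - 8607 = -16039 - 8607 = -24646$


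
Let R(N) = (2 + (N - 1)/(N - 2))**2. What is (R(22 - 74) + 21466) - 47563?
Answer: -76072931/2916 ≈ -26088.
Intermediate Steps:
R(N) = (2 + (-1 + N)/(-2 + N))**2
(R(22 - 74) + 21466) - 47563 = ((-5 + 3*(22 - 74))**2/(-2 + (22 - 74))**2 + 21466) - 47563 = ((-5 + 3*(-52))**2/(-2 - 52)**2 + 21466) - 47563 = ((-5 - 156)**2/(-54)**2 + 21466) - 47563 = ((-161)**2*(1/2916) + 21466) - 47563 = (25921*(1/2916) + 21466) - 47563 = (25921/2916 + 21466) - 47563 = 62620777/2916 - 47563 = -76072931/2916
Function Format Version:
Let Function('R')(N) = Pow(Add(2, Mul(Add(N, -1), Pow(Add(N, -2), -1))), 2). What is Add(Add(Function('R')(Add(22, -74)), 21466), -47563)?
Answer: Rational(-76072931, 2916) ≈ -26088.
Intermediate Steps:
Function('R')(N) = Pow(Add(2, Mul(Pow(Add(-2, N), -1), Add(-1, N))), 2) (Function('R')(N) = Pow(Add(2, Mul(Add(-1, N), Pow(Add(-2, N), -1))), 2) = Pow(Add(2, Mul(Pow(Add(-2, N), -1), Add(-1, N))), 2))
Add(Add(Function('R')(Add(22, -74)), 21466), -47563) = Add(Add(Mul(Pow(Add(-5, Mul(3, Add(22, -74))), 2), Pow(Add(-2, Add(22, -74)), -2)), 21466), -47563) = Add(Add(Mul(Pow(Add(-5, Mul(3, -52)), 2), Pow(Add(-2, -52), -2)), 21466), -47563) = Add(Add(Mul(Pow(Add(-5, -156), 2), Pow(-54, -2)), 21466), -47563) = Add(Add(Mul(Pow(-161, 2), Rational(1, 2916)), 21466), -47563) = Add(Add(Mul(25921, Rational(1, 2916)), 21466), -47563) = Add(Add(Rational(25921, 2916), 21466), -47563) = Add(Rational(62620777, 2916), -47563) = Rational(-76072931, 2916)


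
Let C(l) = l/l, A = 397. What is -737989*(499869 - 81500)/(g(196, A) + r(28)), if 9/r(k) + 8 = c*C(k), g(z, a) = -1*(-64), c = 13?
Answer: -220536942815/47 ≈ -4.6923e+9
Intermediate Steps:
C(l) = 1
g(z, a) = 64
r(k) = 9/5 (r(k) = 9/(-8 + 13*1) = 9/(-8 + 13) = 9/5)
-737989*(499869 - 81500)/(g(196, A) + r(28)) = -737989*(499869 - 81500)/(64 + 9/5) = -737989/((329/5)/418369) = -737989/((329/5)*(1/418369)) = -737989/47/298835 = -737989*298835/47 = -220536942815/47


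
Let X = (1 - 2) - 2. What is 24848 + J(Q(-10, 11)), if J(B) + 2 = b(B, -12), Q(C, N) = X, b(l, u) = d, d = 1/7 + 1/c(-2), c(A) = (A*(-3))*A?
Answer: 2087069/84 ≈ 24846.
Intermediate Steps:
c(A) = -3*A² (c(A) = (-3*A)*A = -3*A²)
X = -3 (X = -1 - 2 = -3)
d = 5/84 (d = 1/7 + 1/(-3*(-2)²) = 1*(⅐) + 1/(-3*4) = ⅐ + 1/(-12) = ⅐ + 1*(-1/12) = ⅐ - 1/12 = 5/84 ≈ 0.059524)
b(l, u) = 5/84
Q(C, N) = -3
J(B) = -163/84 (J(B) = -2 + 5/84 = -163/84)
24848 + J(Q(-10, 11)) = 24848 - 163/84 = 2087069/84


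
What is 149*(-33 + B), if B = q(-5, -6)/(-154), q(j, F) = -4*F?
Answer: -380397/77 ≈ -4940.2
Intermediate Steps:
B = -12/77 (B = -4*(-6)/(-154) = 24*(-1/154) = -12/77 ≈ -0.15584)
149*(-33 + B) = 149*(-33 - 12/77) = 149*(-2553/77) = -380397/77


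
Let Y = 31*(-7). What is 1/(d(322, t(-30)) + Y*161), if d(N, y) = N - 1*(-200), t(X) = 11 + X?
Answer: -1/34415 ≈ -2.9057e-5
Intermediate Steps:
Y = -217
d(N, y) = 200 + N (d(N, y) = N + 200 = 200 + N)
1/(d(322, t(-30)) + Y*161) = 1/((200 + 322) - 217*161) = 1/(522 - 34937) = 1/(-34415) = -1/34415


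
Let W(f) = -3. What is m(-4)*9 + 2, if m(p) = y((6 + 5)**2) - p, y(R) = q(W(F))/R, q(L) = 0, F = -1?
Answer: 38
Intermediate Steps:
y(R) = 0 (y(R) = 0/R = 0)
m(p) = -p (m(p) = 0 - p = -p)
m(-4)*9 + 2 = -1*(-4)*9 + 2 = 4*9 + 2 = 36 + 2 = 38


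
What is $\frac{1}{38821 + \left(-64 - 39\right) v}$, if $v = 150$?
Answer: $\frac{1}{23371} \approx 4.2788 \cdot 10^{-5}$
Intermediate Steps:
$\frac{1}{38821 + \left(-64 - 39\right) v} = \frac{1}{38821 + \left(-64 - 39\right) 150} = \frac{1}{38821 - 15450} = \frac{1}{23371}$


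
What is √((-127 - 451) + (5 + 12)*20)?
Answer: I*√238 ≈ 15.427*I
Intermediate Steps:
√((-127 - 451) + (5 + 12)*20) = √(-578 + 17*20) = √(-578 + 340) = √(-238) = I*√238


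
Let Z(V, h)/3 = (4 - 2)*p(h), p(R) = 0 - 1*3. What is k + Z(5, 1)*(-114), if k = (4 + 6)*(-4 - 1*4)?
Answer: 1972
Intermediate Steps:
p(R) = -3 (p(R) = 0 - 3 = -3)
Z(V, h) = -18 (Z(V, h) = 3*((4 - 2)*(-3)) = 3*(2*(-3)) = 3*(-6) = -18)
k = -80 (k = 10*(-4 - 4) = 10*(-8) = -80)
k + Z(5, 1)*(-114) = -80 - 18*(-114) = -80 + 2052 = 1972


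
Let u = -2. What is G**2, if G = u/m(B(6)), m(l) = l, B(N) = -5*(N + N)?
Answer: 1/900 ≈ 0.0011111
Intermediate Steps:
B(N) = -10*N
G = 1/30 (G = -2/((-10*6)) = -2/(-60) = -2*(-1/60) = 1/30 ≈ 0.033333)
G**2 = (1/30)**2 = 1/900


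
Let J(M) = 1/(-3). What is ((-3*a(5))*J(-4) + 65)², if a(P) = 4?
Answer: 4761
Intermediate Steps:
J(M) = -⅓
((-3*a(5))*J(-4) + 65)² = (-3*4*(-⅓) + 65)² = (-12*(-⅓) + 65)² = (4 + 65)² = 69² = 4761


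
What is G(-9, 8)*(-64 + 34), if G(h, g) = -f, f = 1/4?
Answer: 15/2 ≈ 7.5000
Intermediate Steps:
f = ¼ (f = 1*(¼) = ¼ ≈ 0.25000)
G(h, g) = -¼ (G(h, g) = -1*¼ = -¼)
G(-9, 8)*(-64 + 34) = -(-64 + 34)/4 = -¼*(-30) = 15/2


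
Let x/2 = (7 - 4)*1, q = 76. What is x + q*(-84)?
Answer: -6378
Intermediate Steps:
x = 6 (x = 2*((7 - 4)*1) = 2*(3*1) = 2*3 = 6)
x + q*(-84) = 6 + 76*(-84) = 6 - 6384 = -6378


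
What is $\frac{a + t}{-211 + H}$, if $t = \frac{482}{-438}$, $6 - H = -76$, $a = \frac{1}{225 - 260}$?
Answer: $\frac{8654}{988785} \approx 0.0087522$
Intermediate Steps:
$a = - \frac{1}{35}$ ($a = \frac{1}{-35} = - \frac{1}{35} \approx -0.028571$)
$H = 82$ ($H = 6 - -76 = 6 + 76 = 82$)
$t = - \frac{241}{219}$ ($t = 482 \left(- \frac{1}{438}\right) = - \frac{241}{219} \approx -1.1005$)
$\frac{a + t}{-211 + H} = \frac{- \frac{1}{35} - \frac{241}{219}}{-211 + 82} = - \frac{8654}{7665 \left(-129\right)} = \left(- \frac{8654}{7665}\right) \left(- \frac{1}{129}\right) = \frac{8654}{988785}$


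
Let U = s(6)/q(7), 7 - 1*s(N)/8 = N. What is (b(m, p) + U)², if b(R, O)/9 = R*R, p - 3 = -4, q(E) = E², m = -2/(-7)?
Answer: 1936/2401 ≈ 0.80633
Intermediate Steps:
m = 2/7 (m = -2*(-⅐) = 2/7 ≈ 0.28571)
p = -1 (p = 3 - 4 = -1)
s(N) = 56 - 8*N
b(R, O) = 9*R² (b(R, O) = 9*(R*R) = 9*R²)
U = 8/49 (U = (56 - 8*6)/(7²) = (56 - 48)/49 = 8*(1/49) = 8/49 ≈ 0.16327)
(b(m, p) + U)² = (9*(2/7)² + 8/49)² = (9*(4/49) + 8/49)² = (36/49 + 8/49)² = (44/49)² = 1936/2401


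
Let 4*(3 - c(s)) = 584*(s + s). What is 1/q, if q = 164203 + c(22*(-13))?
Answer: 1/247718 ≈ 4.0368e-6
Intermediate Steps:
c(s) = 3 - 292*s (c(s) = 3 - 146*(s + s) = 3 - 146*2*s = 3 - 292*s)
q = 247718 (q = 164203 + (3 - 6424*(-13)) = 164203 + (3 - 292*(-286)) = 164203 + (3 + 83512) = 164203 + 83515 = 247718)
1/q = 1/247718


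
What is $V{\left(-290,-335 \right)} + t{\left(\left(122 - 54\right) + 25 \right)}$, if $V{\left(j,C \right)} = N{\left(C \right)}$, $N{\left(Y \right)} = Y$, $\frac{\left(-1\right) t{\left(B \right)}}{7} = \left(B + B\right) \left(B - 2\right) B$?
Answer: $-11019161$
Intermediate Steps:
$t{\left(B \right)} = - 14 B^{2} \left(-2 + B\right)$ ($t{\left(B \right)} = - 7 \left(B + B\right) \left(B - 2\right) B = - 7 \cdot 2 B \left(-2 + B\right) B = - 7 \cdot 2 B^{2} \left(-2 + B\right) = - 14 B^{2} \left(-2 + B\right)$)
$V{\left(j,C \right)} = C$
$V{\left(-290,-335 \right)} + t{\left(\left(122 - 54\right) + 25 \right)} = -335 + 14 \left(\left(122 - 54\right) + 25\right)^{2} \left(2 - \left(\left(122 - 54\right) + 25\right)\right) = -335 + 14 \left(68 + 25\right)^{2} \left(2 - \left(68 + 25\right)\right) = -335 + 14 \cdot 93^{2} \left(2 - 93\right) = -335 + 14 \cdot 8649 \left(2 - 93\right) = -335 + 14 \cdot 8649 \left(-91\right) = -335 - 11018826 = -11019161$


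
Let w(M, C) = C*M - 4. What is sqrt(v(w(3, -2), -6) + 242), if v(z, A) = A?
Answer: 2*sqrt(59) ≈ 15.362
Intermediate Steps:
w(M, C) = -4 + C*M
sqrt(v(w(3, -2), -6) + 242) = sqrt(-6 + 242) = sqrt(236) = 2*sqrt(59)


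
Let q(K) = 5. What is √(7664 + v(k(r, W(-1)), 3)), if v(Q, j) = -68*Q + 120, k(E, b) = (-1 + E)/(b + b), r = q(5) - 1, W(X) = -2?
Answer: √7835 ≈ 88.516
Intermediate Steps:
r = 4 (r = 5 - 1 = 4)
k(E, b) = (-1 + E)/(2*b) (k(E, b) = (-1 + E)/((2*b)) = (-1 + E)*(1/(2*b)) = (-1 + E)/(2*b))
v(Q, j) = 120 - 68*Q
√(7664 + v(k(r, W(-1)), 3)) = √(7664 + (120 - 34*(-1 + 4)/(-2))) = √(7664 + (120 - 34*(-1)*3/2)) = √(7664 + (120 - 68*(-¾))) = √(7664 + (120 + 51)) = √(7664 + 171) = √7835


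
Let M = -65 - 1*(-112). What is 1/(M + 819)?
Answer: 1/866 ≈ 0.0011547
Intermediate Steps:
M = 47 (M = -65 + 112 = 47)
1/(M + 819) = 1/(47 + 819) = 1/866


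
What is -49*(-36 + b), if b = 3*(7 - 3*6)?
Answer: 3381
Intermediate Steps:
b = -33 (b = 3*(7 - 18) = 3*(-11) = -33)
-49*(-36 + b) = -49*(-36 - 33) = -49*(-69) = 3381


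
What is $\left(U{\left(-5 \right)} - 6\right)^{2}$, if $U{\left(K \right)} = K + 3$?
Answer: $64$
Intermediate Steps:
$U{\left(K \right)} = 3 + K$
$\left(U{\left(-5 \right)} - 6\right)^{2} = \left(\left(3 - 5\right) - 6\right)^{2} = \left(-2 - 6\right)^{2} = \left(-8\right)^{2} = 64$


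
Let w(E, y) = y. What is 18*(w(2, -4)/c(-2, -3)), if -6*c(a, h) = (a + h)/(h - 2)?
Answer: 432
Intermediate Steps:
c(a, h) = -(a + h)/(6*(-2 + h)) (c(a, h) = -(a + h)/(6*(h - 2)) = -(a + h)/(6*(-2 + h)))
18*(w(2, -4)/c(-2, -3)) = 18*(-4*6*(-2 - 3)/(-1*(-2) - 1*(-3))) = 18*(-4*(-30/(2 + 3))) = 18*(-4/((⅙)*(-⅕)*5)) = 18*(-4/(-⅙)) = 18*(-4*(-6)) = 18*24 = 432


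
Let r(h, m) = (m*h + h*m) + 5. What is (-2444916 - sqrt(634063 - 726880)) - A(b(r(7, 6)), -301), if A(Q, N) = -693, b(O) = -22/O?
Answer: -2444223 - 3*I*sqrt(10313) ≈ -2.4442e+6 - 304.66*I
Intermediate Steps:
r(h, m) = 5 + 2*h*m (r(h, m) = (h*m + h*m) + 5 = 2*h*m + 5 = 5 + 2*h*m)
(-2444916 - sqrt(634063 - 726880)) - A(b(r(7, 6)), -301) = (-2444916 - sqrt(634063 - 726880)) - 1*(-693) = (-2444916 - sqrt(-92817)) + 693 = (-2444916 - 3*I*sqrt(10313)) + 693 = -2444223 - 3*I*sqrt(10313)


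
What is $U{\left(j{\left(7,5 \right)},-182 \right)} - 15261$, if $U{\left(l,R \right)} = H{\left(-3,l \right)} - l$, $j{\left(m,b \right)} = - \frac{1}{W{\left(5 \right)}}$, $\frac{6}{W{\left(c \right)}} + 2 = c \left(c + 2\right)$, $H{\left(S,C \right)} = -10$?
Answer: $- \frac{30531}{2} \approx -15266.0$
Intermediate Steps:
$W{\left(c \right)} = \frac{6}{-2 + c \left(2 + c\right)}$ ($W{\left(c \right)} = \frac{6}{-2 + c \left(c + 2\right)} = \frac{6}{-2 + c \left(2 + c\right)}$)
$j{\left(m,b \right)} = - \frac{11}{2}$ ($j{\left(m,b \right)} = - \frac{1}{6 \frac{1}{-2 + 5^{2} + 2 \cdot 5}} = - \frac{1}{6 \frac{1}{-2 + 25 + 10}} = - \frac{1}{6 \cdot \frac{1}{33}} = - \frac{1}{\frac{2}{11}} = \left(-1\right) \frac{11}{2} = - \frac{11}{2}$)
$U{\left(l,R \right)} = -10 - l$
$U{\left(j{\left(7,5 \right)},-182 \right)} - 15261 = \left(-10 - - \frac{11}{2}\right) - 15261 = \left(-10 + \frac{11}{2}\right) - 15261 = - \frac{9}{2} - 15261 = - \frac{30531}{2}$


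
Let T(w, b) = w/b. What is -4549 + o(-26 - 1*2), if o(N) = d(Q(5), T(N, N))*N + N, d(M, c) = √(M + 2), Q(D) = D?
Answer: -4577 - 28*√7 ≈ -4651.1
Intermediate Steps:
d(M, c) = √(2 + M)
o(N) = N + N*√7 (o(N) = √(2 + 5)*N + N = √7*N + N = N*√7 + N = N + N*√7)
-4549 + o(-26 - 1*2) = -4549 + (-26 - 1*2)*(1 + √7) = -4549 + (-26 - 2)*(1 + √7) = -4549 - 28*(1 + √7) = -4549 + (-28 - 28*√7) = -4577 - 28*√7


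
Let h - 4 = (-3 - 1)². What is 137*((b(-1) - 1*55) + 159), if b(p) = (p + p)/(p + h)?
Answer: 270438/19 ≈ 14234.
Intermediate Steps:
h = 20 (h = 4 + (-3 - 1)² = 4 + (-4)² = 4 + 16 = 20)
b(p) = 2*p/(20 + p) (b(p) = (p + p)/(p + 20) = (2*p)/(20 + p) = 2*p/(20 + p))
137*((b(-1) - 1*55) + 159) = 137*((2*(-1)/(20 - 1) - 1*55) + 159) = 137*((2*(-1)/19 - 55) + 159) = 137*((2*(-1)*(1/19) - 55) + 159) = 137*((-2/19 - 55) + 159) = 137*(-1047/19 + 159) = 137*(1974/19) = 270438/19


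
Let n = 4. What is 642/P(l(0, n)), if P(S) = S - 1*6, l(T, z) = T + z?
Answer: -321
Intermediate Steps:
P(S) = -6 + S (P(S) = S - 6 = -6 + S)
642/P(l(0, n)) = 642/(-6 + (0 + 4)) = 642/(-6 + 4) = 642/(-2) = 642*(-½) = -321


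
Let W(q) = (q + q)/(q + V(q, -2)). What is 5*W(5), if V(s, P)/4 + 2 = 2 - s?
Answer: -10/3 ≈ -3.3333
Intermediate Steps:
V(s, P) = -4*s (V(s, P) = -8 + 4*(2 - s) = -8 + (8 - 4*s) = -4*s)
W(q) = -⅔ (W(q) = (q + q)/(q - 4*q) = (2*q)/((-3*q)) = (2*q)*(-1/(3*q)) = -⅔)
5*W(5) = 5*(-⅔) = -10/3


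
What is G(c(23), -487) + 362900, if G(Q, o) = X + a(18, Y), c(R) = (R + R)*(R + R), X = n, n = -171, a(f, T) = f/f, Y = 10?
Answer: 362730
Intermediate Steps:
a(f, T) = 1
X = -171
c(R) = 4*R**2 (c(R) = (2*R)*(2*R) = 4*R**2)
G(Q, o) = -170 (G(Q, o) = -171 + 1 = -170)
G(c(23), -487) + 362900 = -170 + 362900 = 362730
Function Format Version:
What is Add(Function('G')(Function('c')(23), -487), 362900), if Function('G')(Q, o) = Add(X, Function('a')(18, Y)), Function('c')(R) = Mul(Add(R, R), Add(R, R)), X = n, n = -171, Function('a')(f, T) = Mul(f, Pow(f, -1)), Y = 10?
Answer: 362730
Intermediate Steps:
Function('a')(f, T) = 1
X = -171
Function('c')(R) = Mul(4, Pow(R, 2)) (Function('c')(R) = Mul(Mul(2, R), Mul(2, R)) = Mul(4, Pow(R, 2)))
Function('G')(Q, o) = -170 (Function('G')(Q, o) = Add(-171, 1) = -170)
Add(Function('G')(Function('c')(23), -487), 362900) = Add(-170, 362900) = 362730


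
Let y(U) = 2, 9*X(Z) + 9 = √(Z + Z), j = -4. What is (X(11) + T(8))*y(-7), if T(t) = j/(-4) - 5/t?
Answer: -5/4 + 2*√22/9 ≈ -0.20769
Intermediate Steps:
T(t) = 1 - 5/t (T(t) = -4/(-4) - 5/t = -4*(-¼) - 5/t = 1 - 5/t)
X(Z) = -1 + √2*√Z/9 (X(Z) = -1 + √(Z + Z)/9 = -1 + √(2*Z)/9 = -1 + (√2*√Z)/9 = -1 + √2*√Z/9)
(X(11) + T(8))*y(-7) = ((-1 + √2*√11/9) + (-5 + 8)/8)*2 = ((-1 + √22/9) + (⅛)*3)*2 = ((-1 + √22/9) + 3/8)*2 = (-5/8 + √22/9)*2 = -5/4 + 2*√22/9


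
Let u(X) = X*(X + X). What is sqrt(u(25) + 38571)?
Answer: sqrt(39821) ≈ 199.55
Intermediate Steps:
u(X) = 2*X**2 (u(X) = X*(2*X) = 2*X**2)
sqrt(u(25) + 38571) = sqrt(2*25**2 + 38571) = sqrt(2*625 + 38571) = sqrt(1250 + 38571) = sqrt(39821)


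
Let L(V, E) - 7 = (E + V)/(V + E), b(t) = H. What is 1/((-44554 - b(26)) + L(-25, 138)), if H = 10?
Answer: -1/44556 ≈ -2.2444e-5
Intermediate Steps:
b(t) = 10
L(V, E) = 8 (L(V, E) = 7 + (E + V)/(V + E) = 7 + (E + V)/(E + V) = 7 + 1 = 8)
1/((-44554 - b(26)) + L(-25, 138)) = 1/((-44554 - 1*10) + 8) = 1/((-44554 - 10) + 8) = 1/(-44564 + 8) = 1/(-44556) = -1/44556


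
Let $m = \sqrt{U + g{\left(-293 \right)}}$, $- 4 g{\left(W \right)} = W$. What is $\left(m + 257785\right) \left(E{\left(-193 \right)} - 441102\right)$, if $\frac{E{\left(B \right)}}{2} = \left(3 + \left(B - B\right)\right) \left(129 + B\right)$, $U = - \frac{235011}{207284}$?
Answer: $-113808468510 - \frac{220743 \sqrt{15809150918}}{7403} \approx -1.1381 \cdot 10^{11}$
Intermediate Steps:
$U = - \frac{33573}{29612}$ ($U = \left(-235011\right) \frac{1}{207284} = - \frac{33573}{29612} \approx -1.1338$)
$g{\left(W \right)} = - \frac{W}{4}$
$m = \frac{\sqrt{15809150918}}{14806}$ ($m = \sqrt{- \frac{33573}{29612} - - \frac{293}{4}} = \sqrt{- \frac{33573}{29612} + \frac{293}{4}} = \sqrt{\frac{1067753}{14806}} = \frac{\sqrt{15809150918}}{14806} \approx 8.4921$)
$E{\left(B \right)} = 774 + 6 B$ ($E{\left(B \right)} = 2 \left(3 + \left(B - B\right)\right) \left(129 + B\right) = 2 \left(3 + 0\right) \left(129 + B\right) = 2 \cdot 3 \left(129 + B\right) = 2 \left(387 + 3 B\right) = 774 + 6 B$)
$\left(m + 257785\right) \left(E{\left(-193 \right)} - 441102\right) = \left(\frac{\sqrt{15809150918}}{14806} + 257785\right) \left(\left(774 + 6 \left(-193\right)\right) - 441102\right) = \left(257785 + \frac{\sqrt{15809150918}}{14806}\right) \left(\left(774 - 1158\right) - 441102\right) = \left(257785 + \frac{\sqrt{15809150918}}{14806}\right) \left(-384 - 441102\right) = \left(257785 + \frac{\sqrt{15809150918}}{14806}\right) \left(-441486\right) = -113808468510 - \frac{220743 \sqrt{15809150918}}{7403}$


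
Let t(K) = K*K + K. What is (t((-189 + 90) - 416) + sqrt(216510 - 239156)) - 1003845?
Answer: -739135 + 13*I*sqrt(134) ≈ -7.3914e+5 + 150.49*I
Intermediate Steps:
t(K) = K + K**2 (t(K) = K**2 + K = K + K**2)
(t((-189 + 90) - 416) + sqrt(216510 - 239156)) - 1003845 = (((-189 + 90) - 416)*(1 + ((-189 + 90) - 416)) + sqrt(216510 - 239156)) - 1003845 = ((-99 - 416)*(1 + (-99 - 416)) + sqrt(-22646)) - 1003845 = (-515*(1 - 515) + 13*I*sqrt(134)) - 1003845 = (-515*(-514) + 13*I*sqrt(134)) - 1003845 = (264710 + 13*I*sqrt(134)) - 1003845 = -739135 + 13*I*sqrt(134)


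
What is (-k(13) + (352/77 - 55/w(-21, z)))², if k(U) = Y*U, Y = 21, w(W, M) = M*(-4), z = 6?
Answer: 1999073521/28224 ≈ 70829.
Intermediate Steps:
w(W, M) = -4*M
k(U) = 21*U
(-k(13) + (352/77 - 55/w(-21, z)))² = (-21*13 + (352/77 - 55/((-4*6))))² = (-1*273 + (352*(1/77) - 55/(-24)))² = (-273 + (32/7 - 55*(-1/24)))² = (-273 + (32/7 + 55/24))² = (-273 + 1153/168)² = (-44711/168)² = 1999073521/28224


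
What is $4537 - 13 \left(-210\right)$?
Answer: $7267$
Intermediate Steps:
$4537 - 13 \left(-210\right) = 4537 - -2730 = 4537 + 2730 = 7267$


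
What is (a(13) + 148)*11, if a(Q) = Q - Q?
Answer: 1628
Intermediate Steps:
a(Q) = 0
(a(13) + 148)*11 = (0 + 148)*11 = 148*11 = 1628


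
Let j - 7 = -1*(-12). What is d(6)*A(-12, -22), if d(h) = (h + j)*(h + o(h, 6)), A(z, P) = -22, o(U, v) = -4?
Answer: -1100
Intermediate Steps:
j = 19 (j = 7 - 1*(-12) = 7 + 12 = 19)
d(h) = (-4 + h)*(19 + h) (d(h) = (h + 19)*(h - 4) = (19 + h)*(-4 + h) = (-4 + h)*(19 + h))
d(6)*A(-12, -22) = (-76 + 6² + 15*6)*(-22) = (-76 + 36 + 90)*(-22) = 50*(-22) = -1100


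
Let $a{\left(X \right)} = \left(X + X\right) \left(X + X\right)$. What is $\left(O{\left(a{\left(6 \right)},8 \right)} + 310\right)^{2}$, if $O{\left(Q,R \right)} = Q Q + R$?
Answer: $443270916$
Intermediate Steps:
$a{\left(X \right)} = 4 X^{2}$ ($a{\left(X \right)} = 2 X 2 X = 4 X^{2}$)
$O{\left(Q,R \right)} = R + Q^{2}$ ($O{\left(Q,R \right)} = Q^{2} + R = R + Q^{2}$)
$\left(O{\left(a{\left(6 \right)},8 \right)} + 310\right)^{2} = \left(\left(8 + \left(4 \cdot 6^{2}\right)^{2}\right) + 310\right)^{2} = \left(\left(8 + \left(4 \cdot 36\right)^{2}\right) + 310\right)^{2} = \left(\left(8 + 144^{2}\right) + 310\right)^{2} = \left(\left(8 + 20736\right) + 310\right)^{2} = \left(20744 + 310\right)^{2} = 21054^{2} = 443270916$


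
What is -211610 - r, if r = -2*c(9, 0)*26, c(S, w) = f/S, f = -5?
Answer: -1904750/9 ≈ -2.1164e+5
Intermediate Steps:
c(S, w) = -5/S
r = 260/9 (r = -(-10)/9*26 = -2*(-5/9)*26 = (10/9)*26 = 260/9 ≈ 28.889)
-211610 - r = -211610 - 1*260/9 = -211610 - 260/9 = -1904750/9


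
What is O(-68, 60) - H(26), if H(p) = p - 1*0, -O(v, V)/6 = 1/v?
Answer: -881/34 ≈ -25.912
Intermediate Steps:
O(v, V) = -6/v
H(p) = p (H(p) = p + 0 = p)
O(-68, 60) - H(26) = -6/(-68) - 1*26 = -6*(-1/68) - 26 = 3/34 - 26 = -881/34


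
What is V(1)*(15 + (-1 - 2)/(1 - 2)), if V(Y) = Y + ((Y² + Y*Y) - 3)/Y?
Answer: 0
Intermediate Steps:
V(Y) = Y + (-3 + 2*Y²)/Y (V(Y) = Y + ((Y² + Y²) - 3)/Y = Y + (2*Y² - 3)/Y = Y + (-3 + 2*Y²)/Y)
V(1)*(15 + (-1 - 2)/(1 - 2)) = (-3/1 + 3*1)*(15 + (-1 - 2)/(1 - 2)) = (-3*1 + 3)*(15 - 3/(-1)) = (-3 + 3)*(15 - 3*(-1)) = 0*(15 + 3) = 0*18 = 0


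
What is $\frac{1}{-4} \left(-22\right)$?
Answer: $\frac{11}{2} \approx 5.5$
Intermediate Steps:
$\frac{1}{-4} \left(-22\right) = \left(- \frac{1}{4}\right) \left(-22\right) = \frac{11}{2}$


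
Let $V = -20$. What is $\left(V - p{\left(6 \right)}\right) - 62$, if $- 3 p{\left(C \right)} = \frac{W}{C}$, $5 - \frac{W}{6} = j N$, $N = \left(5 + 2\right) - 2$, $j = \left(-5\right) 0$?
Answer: $- \frac{241}{3} \approx -80.333$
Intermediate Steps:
$j = 0$
$N = 5$ ($N = 7 - 2 = 5$)
$W = 30$ ($W = 30 - 6 \cdot 0 \cdot 5 = 30 - 0 = 30 + 0 = 30$)
$p{\left(C \right)} = - \frac{10}{C}$ ($p{\left(C \right)} = - \frac{30 \frac{1}{C}}{3} = - \frac{10}{C}$)
$\left(V - p{\left(6 \right)}\right) - 62 = \left(-20 - - \frac{10}{6}\right) - 62 = \left(-20 - \left(-10\right) \frac{1}{6}\right) - 62 = \left(-20 - - \frac{5}{3}\right) - 62 = \left(-20 + \frac{5}{3}\right) - 62 = - \frac{55}{3} - 62 = - \frac{241}{3}$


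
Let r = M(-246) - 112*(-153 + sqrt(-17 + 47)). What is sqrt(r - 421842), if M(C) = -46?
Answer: 4*sqrt(-25297 - 7*sqrt(30)) ≈ 636.68*I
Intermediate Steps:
r = 17090 - 112*sqrt(30) (r = -46 - 112*(-153 + sqrt(-17 + 47)) = -46 - 112*(-153 + sqrt(30)) = -46 - (-17136 + 112*sqrt(30)) = -46 + (17136 - 112*sqrt(30)) = 17090 - 112*sqrt(30) ≈ 16477.)
sqrt(r - 421842) = sqrt((17090 - 112*sqrt(30)) - 421842) = sqrt(-404752 - 112*sqrt(30))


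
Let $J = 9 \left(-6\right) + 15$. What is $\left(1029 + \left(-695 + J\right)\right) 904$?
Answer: $266680$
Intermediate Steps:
$J = -39$ ($J = -54 + 15 = -39$)
$\left(1029 + \left(-695 + J\right)\right) 904 = \left(1029 - 734\right) 904 = 295 \cdot 904 = 266680$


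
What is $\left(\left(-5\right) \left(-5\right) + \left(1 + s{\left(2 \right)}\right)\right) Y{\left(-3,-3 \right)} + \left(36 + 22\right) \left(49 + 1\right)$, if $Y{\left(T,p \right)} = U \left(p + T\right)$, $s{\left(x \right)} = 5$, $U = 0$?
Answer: $2900$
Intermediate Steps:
$Y{\left(T,p \right)} = 0$ ($Y{\left(T,p \right)} = 0 \left(p + T\right) = 0 \left(T + p\right) = 0$)
$\left(\left(-5\right) \left(-5\right) + \left(1 + s{\left(2 \right)}\right)\right) Y{\left(-3,-3 \right)} + \left(36 + 22\right) \left(49 + 1\right) = \left(\left(-5\right) \left(-5\right) + \left(1 + 5\right)\right) 0 + \left(36 + 22\right) \left(49 + 1\right) = \left(25 + 6\right) 0 + 58 \cdot 50 = 31 \cdot 0 + 2900 = 0 + 2900 = 2900$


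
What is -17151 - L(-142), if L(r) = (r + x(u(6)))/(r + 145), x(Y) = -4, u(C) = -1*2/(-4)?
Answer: -51307/3 ≈ -17102.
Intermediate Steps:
u(C) = ½ (u(C) = -2*(-¼) = ½)
L(r) = (-4 + r)/(145 + r) (L(r) = (r - 4)/(r + 145) = (-4 + r)/(145 + r))
-17151 - L(-142) = -17151 - (-4 - 142)/(145 - 142) = -17151 - (-146)/3 = -17151 - 1*(-146/3) = -17151 + 146/3 = -51307/3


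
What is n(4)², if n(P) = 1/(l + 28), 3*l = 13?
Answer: 9/9409 ≈ 0.00095653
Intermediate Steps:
l = 13/3 (l = (⅓)*13 = 13/3 ≈ 4.3333)
n(P) = 3/97 (n(P) = 1/(13/3 + 28) = 1/(97/3) = 3/97)
n(4)² = (3/97)² = 9/9409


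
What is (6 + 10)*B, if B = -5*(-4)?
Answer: 320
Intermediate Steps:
B = 20
(6 + 10)*B = (6 + 10)*20 = 16*20 = 320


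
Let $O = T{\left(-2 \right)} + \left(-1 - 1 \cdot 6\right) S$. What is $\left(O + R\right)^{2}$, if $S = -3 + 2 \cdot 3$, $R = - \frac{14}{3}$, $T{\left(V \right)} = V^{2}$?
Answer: $\frac{4225}{9} \approx 469.44$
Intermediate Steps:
$R = - \frac{14}{3}$ ($R = \left(-14\right) \frac{1}{3} = - \frac{14}{3} \approx -4.6667$)
$S = 3$ ($S = -3 + 6 = 3$)
$O = -17$ ($O = \left(-2\right)^{2} + \left(-1 - 1 \cdot 6\right) 3 = 4 + \left(-1 - 6\right) 3 = 4 - 21 = -17$)
$\left(O + R\right)^{2} = \left(-17 - \frac{14}{3}\right)^{2} = \left(- \frac{65}{3}\right)^{2} = \frac{4225}{9}$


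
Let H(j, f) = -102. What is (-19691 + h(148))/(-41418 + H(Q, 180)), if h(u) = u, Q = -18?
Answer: 19543/41520 ≈ 0.47069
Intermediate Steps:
(-19691 + h(148))/(-41418 + H(Q, 180)) = (-19691 + 148)/(-41418 - 102) = -19543/(-41520) = -19543*(-1/41520) = 19543/41520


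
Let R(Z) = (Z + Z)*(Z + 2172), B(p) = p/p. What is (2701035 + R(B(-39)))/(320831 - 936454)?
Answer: -2705381/615623 ≈ -4.3945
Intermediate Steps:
B(p) = 1
R(Z) = 2*Z*(2172 + Z) (R(Z) = (2*Z)*(2172 + Z) = 2*Z*(2172 + Z))
(2701035 + R(B(-39)))/(320831 - 936454) = (2701035 + 2*1*(2172 + 1))/(320831 - 936454) = (2701035 + 2*1*2173)/(-615623) = (2701035 + 4346)*(-1/615623) = 2705381*(-1/615623) = -2705381/615623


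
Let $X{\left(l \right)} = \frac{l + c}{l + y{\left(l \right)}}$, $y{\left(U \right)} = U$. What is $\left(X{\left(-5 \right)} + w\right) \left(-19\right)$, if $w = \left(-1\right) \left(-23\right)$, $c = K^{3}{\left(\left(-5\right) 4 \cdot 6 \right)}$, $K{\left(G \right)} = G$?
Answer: $- \frac{6567293}{2} \approx -3.2836 \cdot 10^{6}$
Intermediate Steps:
$c = -1728000$ ($c = \left(\left(-5\right) 4 \cdot 6\right)^{3} = \left(\left(-20\right) 6\right)^{3} = \left(-120\right)^{3} = -1728000$)
$X{\left(l \right)} = \frac{-1728000 + l}{2 l}$ ($X{\left(l \right)} = \frac{l - 1728000}{l + l} = \frac{-1728000 + l}{2 l}$)
$w = 23$
$\left(X{\left(-5 \right)} + w\right) \left(-19\right) = \left(\frac{-1728000 - 5}{2 \left(-5\right)} + 23\right) \left(-19\right) = \left(\frac{1}{2} \left(- \frac{1}{5}\right) \left(-1728005\right) + 23\right) \left(-19\right) = \left(\frac{345601}{2} + 23\right) \left(-19\right) = \frac{345647}{2} \left(-19\right) = - \frac{6567293}{2}$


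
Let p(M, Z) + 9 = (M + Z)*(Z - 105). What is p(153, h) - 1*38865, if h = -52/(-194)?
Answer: -516799319/9409 ≈ -54926.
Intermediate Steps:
h = 26/97 (h = -52*(-1/194) = 26/97 ≈ 0.26804)
p(M, Z) = -9 + (-105 + Z)*(M + Z) (p(M, Z) = -9 + (M + Z)*(Z - 105) = -9 + (M + Z)*(-105 + Z) = -9 + (-105 + Z)*(M + Z))
p(153, h) - 1*38865 = (-9 + (26/97)² - 105*153 - 105*26/97 + 153*(26/97)) - 1*38865 = (-9 + 676/9409 - 16065 - 2730/97 + 3978/97) - 38865 = -151118534/9409 - 38865 = -516799319/9409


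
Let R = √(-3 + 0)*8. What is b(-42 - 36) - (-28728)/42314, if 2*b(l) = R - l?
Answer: 839487/21157 + 4*I*√3 ≈ 39.679 + 6.9282*I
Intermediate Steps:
R = 8*I*√3 (R = √(-3)*8 = (I*√3)*8 = 8*I*√3 ≈ 13.856*I)
b(l) = -l/2 + 4*I*√3 (b(l) = (8*I*√3 - l)/2 = (-l + 8*I*√3)/2 = -l/2 + 4*I*√3)
b(-42 - 36) - (-28728)/42314 = (-(-42 - 36)/2 + 4*I*√3) - (-28728)/42314 = (-½*(-78) + 4*I*√3) - (-28728)/42314 = (39 + 4*I*√3) - 1*(-14364/21157) = (39 + 4*I*√3) + 14364/21157 = 839487/21157 + 4*I*√3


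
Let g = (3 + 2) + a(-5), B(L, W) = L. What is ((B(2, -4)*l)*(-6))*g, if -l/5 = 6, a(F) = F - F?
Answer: 1800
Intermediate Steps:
a(F) = 0
l = -30 (l = -5*6 = -30)
g = 5 (g = (3 + 2) + 0 = 5 + 0 = 5)
((B(2, -4)*l)*(-6))*g = ((2*(-30))*(-6))*5 = -60*(-6)*5 = 360*5 = 1800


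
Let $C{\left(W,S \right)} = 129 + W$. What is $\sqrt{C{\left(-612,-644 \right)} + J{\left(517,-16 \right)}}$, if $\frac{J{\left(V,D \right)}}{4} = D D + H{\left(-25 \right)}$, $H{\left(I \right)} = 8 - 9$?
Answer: $\sqrt{537} \approx 23.173$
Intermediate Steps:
$H{\left(I \right)} = -1$
$J{\left(V,D \right)} = -4 + 4 D^{2}$ ($J{\left(V,D \right)} = 4 \left(D D - 1\right) = 4 \left(D^{2} - 1\right) = 4 \left(-1 + D^{2}\right) = -4 + 4 D^{2}$)
$\sqrt{C{\left(-612,-644 \right)} + J{\left(517,-16 \right)}} = \sqrt{\left(129 - 612\right) - \left(4 - 4 \left(-16\right)^{2}\right)} = \sqrt{-483 + \left(-4 + 4 \cdot 256\right)} = \sqrt{-483 + \left(-4 + 1024\right)} = \sqrt{-483 + 1020} = \sqrt{537}$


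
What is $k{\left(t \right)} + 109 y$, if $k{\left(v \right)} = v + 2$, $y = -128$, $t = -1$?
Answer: $-13951$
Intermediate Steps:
$k{\left(v \right)} = 2 + v$
$k{\left(t \right)} + 109 y = \left(2 - 1\right) + 109 \left(-128\right) = 1 - 13952 = -13951$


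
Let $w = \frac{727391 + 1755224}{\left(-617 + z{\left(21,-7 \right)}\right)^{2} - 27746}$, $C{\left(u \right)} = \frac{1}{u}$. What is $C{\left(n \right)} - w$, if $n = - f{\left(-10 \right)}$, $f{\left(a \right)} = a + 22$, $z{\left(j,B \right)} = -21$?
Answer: $- \frac{15085339}{2275788} \approx -6.6286$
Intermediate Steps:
$f{\left(a \right)} = 22 + a$
$n = -12$ ($n = - (22 - 10) = \left(-1\right) 12 = -12$)
$w = \frac{2482615}{379298}$ ($w = \frac{727391 + 1755224}{\left(-617 - 21\right)^{2} - 27746} = \frac{2482615}{\left(-638\right)^{2} - 27746} = \frac{2482615}{407044 - 27746} = \frac{2482615}{379298} \approx 6.5453$)
$C{\left(n \right)} - w = \frac{1}{-12} - \frac{2482615}{379298} = - \frac{1}{12} - \frac{2482615}{379298} = - \frac{15085339}{2275788}$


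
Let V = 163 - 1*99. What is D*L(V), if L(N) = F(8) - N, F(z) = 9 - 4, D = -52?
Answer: 3068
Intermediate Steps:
F(z) = 5
V = 64 (V = 163 - 99 = 64)
L(N) = 5 - N
D*L(V) = -52*(5 - 1*64) = -52*(5 - 64) = -52*(-59) = 3068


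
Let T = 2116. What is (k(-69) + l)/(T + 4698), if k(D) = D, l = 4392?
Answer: 4323/6814 ≈ 0.63443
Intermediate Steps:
(k(-69) + l)/(T + 4698) = (-69 + 4392)/(2116 + 4698) = 4323/6814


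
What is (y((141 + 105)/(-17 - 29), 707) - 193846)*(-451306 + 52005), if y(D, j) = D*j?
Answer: 1814990352119/23 ≈ 7.8913e+10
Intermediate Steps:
(y((141 + 105)/(-17 - 29), 707) - 193846)*(-451306 + 52005) = (((141 + 105)/(-17 - 29))*707 - 193846)*(-451306 + 52005) = ((246/(-46))*707 - 193846)*(-399301) = ((246*(-1/46))*707 - 193846)*(-399301) = (-123/23*707 - 193846)*(-399301) = (-86961/23 - 193846)*(-399301) = -4545419/23*(-399301) = 1814990352119/23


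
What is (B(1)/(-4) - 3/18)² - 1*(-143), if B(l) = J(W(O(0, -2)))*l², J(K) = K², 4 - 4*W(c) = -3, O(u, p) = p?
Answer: 5303593/36864 ≈ 143.87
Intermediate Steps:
W(c) = 7/4 (W(c) = 1 - ¼*(-3) = 1 + ¾ = 7/4)
B(l) = 49*l²/16 (B(l) = (7/4)²*l² = 49*l²/16)
(B(1)/(-4) - 3/18)² - 1*(-143) = (((49/16)*1²)/(-4) - 3/18)² - 1*(-143) = (((49/16)*1)*(-¼) - 3*1/18)² + 143 = ((49/16)*(-¼) - ⅙)² + 143 = (-49/64 - ⅙)² + 143 = (-179/192)² + 143 = 32041/36864 + 143 = 5303593/36864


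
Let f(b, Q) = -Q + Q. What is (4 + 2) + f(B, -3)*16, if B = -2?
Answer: 6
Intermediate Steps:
f(b, Q) = 0
(4 + 2) + f(B, -3)*16 = (4 + 2) + 0*16 = 6 + 0 = 6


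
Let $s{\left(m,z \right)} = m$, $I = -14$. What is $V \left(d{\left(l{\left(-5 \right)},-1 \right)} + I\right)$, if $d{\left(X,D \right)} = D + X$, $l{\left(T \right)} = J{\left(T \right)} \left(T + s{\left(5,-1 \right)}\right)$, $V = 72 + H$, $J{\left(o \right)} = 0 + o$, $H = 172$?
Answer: $-3660$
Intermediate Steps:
$J{\left(o \right)} = o$
$V = 244$ ($V = 72 + 172 = 244$)
$l{\left(T \right)} = T \left(5 + T\right)$ ($l{\left(T \right)} = T \left(T + 5\right) = T \left(5 + T\right)$)
$V \left(d{\left(l{\left(-5 \right)},-1 \right)} + I\right) = 244 \left(\left(-1 - 5 \left(5 - 5\right)\right) - 14\right) = 244 \left(\left(-1 - 0\right) - 14\right) = 244 \left(\left(-1 + 0\right) - 14\right) = 244 \left(-1 - 14\right) = 244 \left(-15\right) = -3660$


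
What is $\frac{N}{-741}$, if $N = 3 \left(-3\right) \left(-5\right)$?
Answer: $- \frac{15}{247} \approx -0.060729$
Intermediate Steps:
$N = 45$ ($N = \left(-9\right) \left(-5\right) = 45$)
$\frac{N}{-741} = \frac{45}{-741} = 45 \left(- \frac{1}{741}\right) = - \frac{15}{247}$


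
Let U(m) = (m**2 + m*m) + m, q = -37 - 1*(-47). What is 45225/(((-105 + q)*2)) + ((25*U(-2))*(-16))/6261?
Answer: -18907315/79306 ≈ -238.41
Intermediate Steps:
q = 10 (q = -37 + 47 = 10)
U(m) = m + 2*m**2 (U(m) = (m**2 + m**2) + m = 2*m**2 + m = m + 2*m**2)
45225/(((-105 + q)*2)) + ((25*U(-2))*(-16))/6261 = 45225/(((-105 + 10)*2)) + ((25*(-2*(1 + 2*(-2))))*(-16))/6261 = 45225/((-95*2)) + ((25*(-2*(1 - 4)))*(-16))*(1/6261) = 45225/(-190) + ((25*(-2*(-3)))*(-16))*(1/6261) = 45225*(-1/190) + ((25*6)*(-16))*(1/6261) = -9045/38 + (150*(-16))*(1/6261) = -9045/38 - 2400*1/6261 = -9045/38 - 800/2087 = -18907315/79306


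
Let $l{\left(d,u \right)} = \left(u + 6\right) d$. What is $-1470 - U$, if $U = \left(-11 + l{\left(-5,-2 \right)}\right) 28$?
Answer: $-602$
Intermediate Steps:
$l{\left(d,u \right)} = d \left(6 + u\right)$ ($l{\left(d,u \right)} = \left(6 + u\right) d = d \left(6 + u\right)$)
$U = -868$ ($U = \left(-11 - 5 \left(6 - 2\right)\right) 28 = \left(-11 - 20\right) 28 = \left(-31\right) 28 = -868$)
$-1470 - U = -1470 - -868 = -1470 + 868 = -602$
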